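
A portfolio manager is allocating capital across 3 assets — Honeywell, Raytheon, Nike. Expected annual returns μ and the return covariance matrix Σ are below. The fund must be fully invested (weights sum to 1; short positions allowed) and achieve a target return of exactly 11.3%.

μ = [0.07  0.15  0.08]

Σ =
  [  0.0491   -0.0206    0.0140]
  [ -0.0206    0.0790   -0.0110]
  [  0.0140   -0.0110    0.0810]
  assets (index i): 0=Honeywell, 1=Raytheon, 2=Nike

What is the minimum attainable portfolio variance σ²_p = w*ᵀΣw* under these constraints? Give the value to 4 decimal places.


x=Σ⁻¹μ = [2.2524  2.6189  0.9540]
y=Σ⁻¹𝟙 = [26.1134  20.9543  10.6779]
a=μᵀx=0.626825  b=𝟙ᵀx=5.825323  c=𝟙ᵀy=57.745667  D=ac−b²=2.262053
λ₁=(c·0.113−b)/D = (57.745667·0.113−5.825323)/2.262053 = 0.309426
λ₂=(a−b·0.113)/D = (0.626825−5.825323·0.113)/2.262053 = -0.013897
w* = 0.309426·x + -0.013897·y:
  w_0 = 0.309426·2.2524 + -0.013897·26.1134 = 0.3341  (Honeywell)
  w_1 = 0.309426·2.6189 + -0.013897·20.9543 = 0.5192  (Raytheon)
  w_2 = 0.309426·0.9540 + -0.013897·10.6779 = 0.1468  (Nike)
Σw_i=1.0000  μᵀw=0.1130
σ²=wᵀΣw=λ₁·μ_p+λ₂ = 0.309426·0.113 + -0.013897 = 0.021068 ≈ 0.0211

0.0211


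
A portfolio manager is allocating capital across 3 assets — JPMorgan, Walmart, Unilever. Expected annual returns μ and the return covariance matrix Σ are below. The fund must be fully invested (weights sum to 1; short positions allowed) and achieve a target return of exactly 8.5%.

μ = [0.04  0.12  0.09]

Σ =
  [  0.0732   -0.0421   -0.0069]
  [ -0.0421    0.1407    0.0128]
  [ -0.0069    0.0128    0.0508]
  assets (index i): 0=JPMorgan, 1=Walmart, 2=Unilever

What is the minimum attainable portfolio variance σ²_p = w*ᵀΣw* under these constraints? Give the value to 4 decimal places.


0.0219

g=Σ⁻¹μ = [1.3374  1.1006  1.6760]
h=Σ⁻¹𝟙 = [22.4363  12.0283  19.7017]
a=μᵀg=0.336407  b=𝟙ᵀg=4.114004  c=𝟙ᵀh=54.166303  D=ac−b²=1.296895
λ₁=(c·0.085−b)/D = (54.166303·0.085−4.114004)/1.296895 = 0.377927
λ₂=(a−b·0.085)/D = (0.336407−4.114004·0.085)/1.296895 = -0.010242
w* = 0.377927·g + -0.010242·h:
  w_0 = 0.377927·1.3374 + -0.010242·22.4363 = 0.2756  (JPMorgan)
  w_1 = 0.377927·1.1006 + -0.010242·12.0283 = 0.2927  (Walmart)
  w_2 = 0.377927·1.6760 + -0.010242·19.7017 = 0.4316  (Unilever)
Σw_i=1.0000  μᵀw=0.0850
σ²=wᵀΣw=λ₁·μ_p+λ₂ = 0.377927·0.085 + -0.010242 = 0.021881 ≈ 0.0219


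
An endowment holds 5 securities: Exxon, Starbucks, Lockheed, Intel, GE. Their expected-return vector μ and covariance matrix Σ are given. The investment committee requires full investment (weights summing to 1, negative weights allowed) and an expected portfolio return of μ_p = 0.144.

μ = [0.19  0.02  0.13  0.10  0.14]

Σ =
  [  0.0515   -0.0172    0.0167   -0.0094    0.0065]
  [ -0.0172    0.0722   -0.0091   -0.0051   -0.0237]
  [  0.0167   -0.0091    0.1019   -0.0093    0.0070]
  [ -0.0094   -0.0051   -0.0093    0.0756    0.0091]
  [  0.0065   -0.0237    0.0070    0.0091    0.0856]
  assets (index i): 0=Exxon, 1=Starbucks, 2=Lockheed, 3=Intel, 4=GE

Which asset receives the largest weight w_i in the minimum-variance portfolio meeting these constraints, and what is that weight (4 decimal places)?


Exxon (0.4985)

x=Σ⁻¹μ = [4.2517  2.0574  0.8251  1.8975  1.6131]
y=Σ⁻¹𝟙 = [27.2513  27.4624  8.4132  17.7410  14.6424]
a=μᵀx=1.371808  b=𝟙ᵀx=10.644749  c=𝟙ᵀy=95.510324  D=ac−b²=17.711115
λ₁=(c·0.144−b)/D = (95.510324·0.144−10.644749)/17.711115 = 0.175525
λ₂=(a−b·0.144)/D = (1.371808−10.644749·0.144)/17.711115 = -0.009092
w* = 0.175525·x + -0.009092·y:
  w_0 = 0.175525·4.2517 + -0.009092·27.2513 = 0.4985  (Exxon)
  w_1 = 0.175525·2.0574 + -0.009092·27.4624 = 0.1114  (Starbucks)
  w_2 = 0.175525·0.8251 + -0.009092·8.4132 = 0.0683  (Lockheed)
  w_3 = 0.175525·1.8975 + -0.009092·17.7410 = 0.1718  (Intel)
  w_4 = 0.175525·1.6131 + -0.009092·14.6424 = 0.1500  (GE)
Σw_i=1.0000  μᵀw=0.1440
σ²=wᵀΣw=λ₁·μ_p+λ₂ = 0.175525·0.144 + -0.009092 = 0.016183 ≈ 0.0162


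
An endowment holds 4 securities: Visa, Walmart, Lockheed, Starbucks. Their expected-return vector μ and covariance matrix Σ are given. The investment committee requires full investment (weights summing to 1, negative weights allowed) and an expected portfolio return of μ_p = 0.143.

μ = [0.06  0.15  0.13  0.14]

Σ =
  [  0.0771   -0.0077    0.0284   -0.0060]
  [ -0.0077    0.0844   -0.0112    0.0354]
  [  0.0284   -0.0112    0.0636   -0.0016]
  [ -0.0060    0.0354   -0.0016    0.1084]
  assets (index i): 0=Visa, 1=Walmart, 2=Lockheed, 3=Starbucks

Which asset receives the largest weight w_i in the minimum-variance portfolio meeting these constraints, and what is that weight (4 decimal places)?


g=Σ⁻¹μ = [0.1667  1.7823  2.3024  0.7527]
h=Σ⁻¹𝟙 = [9.5901  12.0107  13.7078  6.0359]
a=μᵀg=0.682031  b=𝟙ᵀg=5.004053  c=𝟙ᵀh=41.344511  D=ac−b²=3.157695
λ₁=(c·0.143−b)/D = (41.344511·0.143−5.004053)/3.157695 = 0.287619
λ₂=(a−b·0.143)/D = (0.682031−5.004053·0.143)/3.157695 = -0.010624
w* = 0.287619·g + -0.010624·h:
  w_0 = 0.287619·0.1667 + -0.010624·9.5901 = -0.0539  (Visa)
  w_1 = 0.287619·1.7823 + -0.010624·12.0107 = 0.3850  (Walmart)
  w_2 = 0.287619·2.3024 + -0.010624·13.7078 = 0.5166  (Lockheed)
  w_3 = 0.287619·0.7527 + -0.010624·6.0359 = 0.1524  (Starbucks)
Σw_i=1.0000  μᵀw=0.1430
σ²=wᵀΣw=λ₁·μ_p+λ₂ = 0.287619·0.143 + -0.010624 = 0.030505 ≈ 0.0305

Lockheed (0.5166)


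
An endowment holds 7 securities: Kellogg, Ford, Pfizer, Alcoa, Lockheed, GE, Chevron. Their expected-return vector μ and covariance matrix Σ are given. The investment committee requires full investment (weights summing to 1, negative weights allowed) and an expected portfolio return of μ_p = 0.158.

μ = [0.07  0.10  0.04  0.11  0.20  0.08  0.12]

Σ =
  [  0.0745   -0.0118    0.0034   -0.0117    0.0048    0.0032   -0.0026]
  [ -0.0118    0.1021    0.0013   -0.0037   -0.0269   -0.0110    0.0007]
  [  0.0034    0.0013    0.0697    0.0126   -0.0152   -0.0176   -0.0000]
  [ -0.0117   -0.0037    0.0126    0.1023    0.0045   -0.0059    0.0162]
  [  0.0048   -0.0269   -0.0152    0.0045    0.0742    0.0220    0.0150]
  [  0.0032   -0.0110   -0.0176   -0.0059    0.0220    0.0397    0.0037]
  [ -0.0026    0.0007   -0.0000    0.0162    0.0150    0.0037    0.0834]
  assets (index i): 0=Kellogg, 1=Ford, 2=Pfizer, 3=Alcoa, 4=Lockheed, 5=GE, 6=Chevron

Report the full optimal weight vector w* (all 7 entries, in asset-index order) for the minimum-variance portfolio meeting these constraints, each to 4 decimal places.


p=Σ⁻¹μ = [1.1229  2.0787  1.3441  0.9632  3.0125  1.5087  0.6606]
q=Σ⁻¹𝟙 = [14.8459  18.2514  22.5266  9.6730  11.9354  33.2256  6.8004]
a=μᵀp=1.248645  b=𝟙ᵀp=10.690640  c=𝟙ᵀq=117.258451  D=ac−b²=32.124385
λ₁=(c·0.158−b)/D = (117.258451·0.158−10.690640)/32.124385 = 0.243933
λ₂=(a−b·0.158)/D = (1.248645−10.690640·0.158)/32.124385 = -0.013712
w* = 0.243933·p + -0.013712·q:
  w_0 = 0.243933·1.1229 + -0.013712·14.8459 = 0.0704  (Kellogg)
  w_1 = 0.243933·2.0787 + -0.013712·18.2514 = 0.2568  (Ford)
  w_2 = 0.243933·1.3441 + -0.013712·22.5266 = 0.0190  (Pfizer)
  w_3 = 0.243933·0.9632 + -0.013712·9.6730 = 0.1023  (Alcoa)
  w_4 = 0.243933·3.0125 + -0.013712·11.9354 = 0.5712  (Lockheed)
  w_5 = 0.243933·1.5087 + -0.013712·33.2256 = -0.0876  (GE)
  w_6 = 0.243933·0.6606 + -0.013712·6.8004 = 0.0679  (Chevron)
Σw_i=1.0000  μᵀw=0.1580
σ²=wᵀΣw=λ₁·μ_p+λ₂ = 0.243933·0.158 + -0.013712 = 0.024830 ≈ 0.0248

0.0704  0.2568  0.0190  0.1023  0.5712  -0.0876  0.0679


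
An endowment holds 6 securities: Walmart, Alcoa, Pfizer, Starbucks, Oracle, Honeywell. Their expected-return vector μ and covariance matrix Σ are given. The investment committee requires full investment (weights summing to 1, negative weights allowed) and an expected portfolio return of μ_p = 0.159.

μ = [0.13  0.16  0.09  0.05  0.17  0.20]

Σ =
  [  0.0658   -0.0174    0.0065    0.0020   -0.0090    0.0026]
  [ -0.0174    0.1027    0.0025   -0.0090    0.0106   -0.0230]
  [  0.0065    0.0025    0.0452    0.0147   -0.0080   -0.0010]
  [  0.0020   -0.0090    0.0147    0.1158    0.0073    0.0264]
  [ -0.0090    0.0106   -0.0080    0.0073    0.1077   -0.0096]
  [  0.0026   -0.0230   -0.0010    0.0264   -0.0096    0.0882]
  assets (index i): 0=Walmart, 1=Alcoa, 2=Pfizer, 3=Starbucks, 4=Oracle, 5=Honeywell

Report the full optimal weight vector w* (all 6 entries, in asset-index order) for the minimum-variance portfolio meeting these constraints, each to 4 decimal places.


u=Σ⁻¹μ = [2.5727  2.4072  2.1017  -0.5577  2.0385  3.2321]
v=Σ⁻¹𝟙 = [18.0450  14.7355  20.3369  2.6153  12.0495  15.4078]
a=μᵀu=1.873851  b=𝟙ᵀu=11.794580  c=𝟙ᵀv=83.189924  D=ac−b²=16.773407
λ₁=(c·0.159−b)/D = (83.189924·0.159−11.794580)/16.773407 = 0.085410
λ₂=(a−b·0.159)/D = (1.873851−11.794580·0.159)/16.773407 = -0.000089
w* = 0.085410·u + -0.000089·v:
  w_0 = 0.085410·2.5727 + -0.000089·18.0450 = 0.2181  (Walmart)
  w_1 = 0.085410·2.4072 + -0.000089·14.7355 = 0.2043  (Alcoa)
  w_2 = 0.085410·2.1017 + -0.000089·20.3369 = 0.1777  (Pfizer)
  w_3 = 0.085410·-0.5577 + -0.000089·2.6153 = -0.0479  (Starbucks)
  w_4 = 0.085410·2.0385 + -0.000089·12.0495 = 0.1730  (Oracle)
  w_5 = 0.085410·3.2321 + -0.000089·15.4078 = 0.2747  (Honeywell)
Σw_i=1.0000  μᵀw=0.1590
σ²=wᵀΣw=λ₁·μ_p+λ₂ = 0.085410·0.159 + -0.000089 = 0.013492 ≈ 0.0135

0.2181  0.2043  0.1777  -0.0479  0.1730  0.2747


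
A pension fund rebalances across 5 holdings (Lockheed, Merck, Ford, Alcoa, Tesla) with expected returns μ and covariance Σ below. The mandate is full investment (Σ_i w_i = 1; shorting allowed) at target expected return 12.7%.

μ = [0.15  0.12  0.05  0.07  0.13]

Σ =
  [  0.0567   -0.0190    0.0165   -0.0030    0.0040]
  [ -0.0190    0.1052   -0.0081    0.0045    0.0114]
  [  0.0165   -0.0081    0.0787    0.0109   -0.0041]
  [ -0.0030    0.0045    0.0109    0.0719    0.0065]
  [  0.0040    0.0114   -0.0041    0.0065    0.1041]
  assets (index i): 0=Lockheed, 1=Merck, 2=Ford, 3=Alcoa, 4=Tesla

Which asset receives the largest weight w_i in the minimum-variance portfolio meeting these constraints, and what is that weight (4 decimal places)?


Lockheed (0.4670)

u=Σ⁻¹μ = [3.1413  1.5758  0.0590  0.9156  0.9007]
v=Σ⁻¹𝟙 = [19.4158  12.3943  8.6198  11.9946  7.0934]
a=μᵀu=0.844423  b=𝟙ᵀu=6.592431  c=𝟙ᵀv=59.517802  D=ac−b²=6.798051
λ₁=(c·0.127−b)/D = (59.517802·0.127−6.592431)/6.798051 = 0.142148
λ₂=(a−b·0.127)/D = (0.844423−6.592431·0.127)/6.798051 = 0.001057
w* = 0.142148·u + 0.001057·v:
  w_0 = 0.142148·3.1413 + 0.001057·19.4158 = 0.4670  (Lockheed)
  w_1 = 0.142148·1.5758 + 0.001057·12.3943 = 0.2371  (Merck)
  w_2 = 0.142148·0.0590 + 0.001057·8.6198 = 0.0175  (Ford)
  w_3 = 0.142148·0.9156 + 0.001057·11.9946 = 0.1428  (Alcoa)
  w_4 = 0.142148·0.9007 + 0.001057·7.0934 = 0.1355  (Tesla)
Σw_i=1.0000  μᵀw=0.1270
σ²=wᵀΣw=λ₁·μ_p+λ₂ = 0.142148·0.127 + 0.001057 = 0.019110 ≈ 0.0191


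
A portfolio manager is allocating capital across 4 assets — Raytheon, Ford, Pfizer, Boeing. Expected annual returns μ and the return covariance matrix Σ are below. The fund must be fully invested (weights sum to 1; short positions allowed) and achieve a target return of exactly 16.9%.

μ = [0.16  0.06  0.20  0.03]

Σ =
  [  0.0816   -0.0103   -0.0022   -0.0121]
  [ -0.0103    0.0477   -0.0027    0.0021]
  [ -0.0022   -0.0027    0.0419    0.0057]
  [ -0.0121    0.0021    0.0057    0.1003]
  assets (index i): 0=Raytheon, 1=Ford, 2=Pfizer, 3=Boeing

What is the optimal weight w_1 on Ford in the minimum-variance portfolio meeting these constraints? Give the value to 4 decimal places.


x=Σ⁻¹μ = [2.3924  2.0457  4.9952  0.2610]
y=Σ⁻¹𝟙 = [17.6856  25.7562  25.0753  10.1394]
a=μᵀx=1.512395  b=𝟙ᵀx=9.694305  c=𝟙ᵀy=78.656450  D=ac−b²=24.980026
λ₁=(c·0.169−b)/D = (78.656450·0.169−9.694305)/24.980026 = 0.144060
λ₂=(a−b·0.169)/D = (1.512395−9.694305·0.169)/24.980026 = -0.005042
w* = 0.144060·x + -0.005042·y:
  w_0 = 0.144060·2.3924 + -0.005042·17.6856 = 0.2555  (Raytheon)
  w_1 = 0.144060·2.0457 + -0.005042·25.7562 = 0.1648  (Ford)
  w_2 = 0.144060·4.9952 + -0.005042·25.0753 = 0.5932  (Pfizer)
  w_3 = 0.144060·0.2610 + -0.005042·10.1394 = -0.0135  (Boeing)
Σw_i=1.0000  μᵀw=0.1690
σ²=wᵀΣw=λ₁·μ_p+λ₂ = 0.144060·0.169 + -0.005042 = 0.019304 ≈ 0.0193

0.1648


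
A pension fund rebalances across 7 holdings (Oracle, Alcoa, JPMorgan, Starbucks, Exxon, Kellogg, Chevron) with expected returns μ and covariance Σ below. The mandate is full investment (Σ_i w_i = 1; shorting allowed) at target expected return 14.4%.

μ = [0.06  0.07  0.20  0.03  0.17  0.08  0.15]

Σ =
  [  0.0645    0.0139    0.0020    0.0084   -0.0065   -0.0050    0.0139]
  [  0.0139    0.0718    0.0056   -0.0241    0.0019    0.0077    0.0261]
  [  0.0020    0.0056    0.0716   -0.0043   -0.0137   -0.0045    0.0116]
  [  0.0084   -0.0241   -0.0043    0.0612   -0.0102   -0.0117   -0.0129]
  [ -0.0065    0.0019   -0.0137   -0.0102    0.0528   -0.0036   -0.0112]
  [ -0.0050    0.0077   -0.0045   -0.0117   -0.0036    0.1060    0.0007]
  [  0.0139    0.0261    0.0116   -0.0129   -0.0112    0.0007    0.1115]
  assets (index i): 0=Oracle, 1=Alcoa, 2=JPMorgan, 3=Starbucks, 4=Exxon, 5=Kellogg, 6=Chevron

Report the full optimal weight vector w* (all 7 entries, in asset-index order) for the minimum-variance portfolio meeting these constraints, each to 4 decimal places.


x=Σ⁻¹μ = [0.7045  0.4796  3.6830  2.2655  5.0967  1.3225  1.5278]
y=Σ⁻¹𝟙 = [9.7700  15.7709  20.4053  32.9966  34.1515  14.3573  9.0940]
a=μᵀx=2.081806  b=𝟙ᵀx=15.079560  c=𝟙ᵀy=136.545654  D=ac−b²=56.868448
λ₁=(c·0.144−b)/D = (136.545654·0.144−15.079560)/56.868448 = 0.080590
λ₂=(a−b·0.144)/D = (2.081806−15.079560·0.144)/56.868448 = -0.001576
w* = 0.080590·x + -0.001576·y:
  w_0 = 0.080590·0.7045 + -0.001576·9.7700 = 0.0414  (Oracle)
  w_1 = 0.080590·0.4796 + -0.001576·15.7709 = 0.0138  (Alcoa)
  w_2 = 0.080590·3.6830 + -0.001576·20.4053 = 0.2646  (JPMorgan)
  w_3 = 0.080590·2.2655 + -0.001576·32.9966 = 0.1306  (Starbucks)
  w_4 = 0.080590·5.0967 + -0.001576·34.1515 = 0.3569  (Exxon)
  w_5 = 0.080590·1.3225 + -0.001576·14.3573 = 0.0839  (Kellogg)
  w_6 = 0.080590·1.5278 + -0.001576·9.0940 = 0.1088  (Chevron)
Σw_i=1.0000  μᵀw=0.1440
σ²=wᵀΣw=λ₁·μ_p+λ₂ = 0.080590·0.144 + -0.001576 = 0.010028 ≈ 0.0100

0.0414  0.0138  0.2646  0.1306  0.3569  0.0839  0.1088


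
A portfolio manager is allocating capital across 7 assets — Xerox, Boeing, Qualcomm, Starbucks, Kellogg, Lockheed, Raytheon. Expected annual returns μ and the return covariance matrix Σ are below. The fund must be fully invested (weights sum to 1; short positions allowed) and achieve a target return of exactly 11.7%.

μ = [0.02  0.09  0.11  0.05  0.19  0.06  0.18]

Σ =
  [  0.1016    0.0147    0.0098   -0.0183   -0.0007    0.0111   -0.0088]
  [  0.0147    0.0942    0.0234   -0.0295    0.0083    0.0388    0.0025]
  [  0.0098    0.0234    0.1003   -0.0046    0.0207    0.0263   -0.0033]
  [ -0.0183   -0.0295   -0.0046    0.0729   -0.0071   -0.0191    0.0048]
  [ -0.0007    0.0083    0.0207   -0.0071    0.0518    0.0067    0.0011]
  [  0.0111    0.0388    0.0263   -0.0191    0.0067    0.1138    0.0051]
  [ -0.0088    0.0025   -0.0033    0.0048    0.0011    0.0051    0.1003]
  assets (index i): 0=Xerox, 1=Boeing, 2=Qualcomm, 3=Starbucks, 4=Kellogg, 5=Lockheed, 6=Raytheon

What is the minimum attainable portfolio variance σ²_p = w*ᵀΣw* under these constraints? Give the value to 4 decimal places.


0.0127

p=Σ⁻¹μ = [0.4716  0.8833  0.2007  1.4352  3.6019  0.0860  1.7080]
q=Σ⁻¹𝟙 = [12.6938  11.4978  1.9964  24.4529  19.2523  5.7264  9.1904]
a=μᵀp=1.179734  b=𝟙ᵀp=8.386709  c=𝟙ᵀq=84.810004  D=ac−b²=29.716317
λ₁=(c·0.117−b)/D = (84.810004·0.117−8.386709)/29.716317 = 0.051691
λ₂=(a−b·0.117)/D = (1.179734−8.386709·0.117)/29.716317 = 0.006679
w* = 0.051691·p + 0.006679·q:
  w_0 = 0.051691·0.4716 + 0.006679·12.6938 = 0.1092  (Xerox)
  w_1 = 0.051691·0.8833 + 0.006679·11.4978 = 0.1225  (Boeing)
  w_2 = 0.051691·0.2007 + 0.006679·1.9964 = 0.0237  (Qualcomm)
  w_3 = 0.051691·1.4352 + 0.006679·24.4529 = 0.2375  (Starbucks)
  w_4 = 0.051691·3.6019 + 0.006679·19.2523 = 0.3148  (Kellogg)
  w_5 = 0.051691·0.0860 + 0.006679·5.7264 = 0.0427  (Lockheed)
  w_6 = 0.051691·1.7080 + 0.006679·9.1904 = 0.1497  (Raytheon)
Σw_i=1.0000  μᵀw=0.1170
σ²=wᵀΣw=λ₁·μ_p+λ₂ = 0.051691·0.117 + 0.006679 = 0.012727 ≈ 0.0127


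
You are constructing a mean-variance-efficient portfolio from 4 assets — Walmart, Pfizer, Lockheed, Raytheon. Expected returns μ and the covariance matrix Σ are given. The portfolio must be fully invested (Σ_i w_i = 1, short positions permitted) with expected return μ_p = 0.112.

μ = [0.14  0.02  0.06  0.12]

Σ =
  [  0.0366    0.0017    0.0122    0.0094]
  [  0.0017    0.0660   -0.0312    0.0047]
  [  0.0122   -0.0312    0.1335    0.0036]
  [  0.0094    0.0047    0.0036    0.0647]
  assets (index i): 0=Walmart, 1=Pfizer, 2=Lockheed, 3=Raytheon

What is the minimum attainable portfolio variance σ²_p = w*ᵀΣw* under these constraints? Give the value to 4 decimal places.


x=Σ⁻¹μ = [3.4253  0.1879  0.1443  1.3354]
y=Σ⁻¹𝟙 = [20.5335  18.4220  9.6337  10.5985]
a=μᵀx=0.652210  b=𝟙ᵀx=5.092967  c=𝟙ᵀy=59.187693  D=ac−b²=12.664502
λ₁=(c·0.112−b)/D = (59.187693·0.112−5.092967)/12.664502 = 0.121288
λ₂=(a−b·0.112)/D = (0.652210−5.092967·0.112)/12.664502 = 0.006459
w* = 0.121288·x + 0.006459·y:
  w_0 = 0.121288·3.4253 + 0.006459·20.5335 = 0.5481  (Walmart)
  w_1 = 0.121288·0.1879 + 0.006459·18.4220 = 0.1418  (Pfizer)
  w_2 = 0.121288·0.1443 + 0.006459·9.6337 = 0.0797  (Lockheed)
  w_3 = 0.121288·1.3354 + 0.006459·10.5985 = 0.2304  (Raytheon)
Σw_i=1.0000  μᵀw=0.1120
σ²=wᵀΣw=λ₁·μ_p+λ₂ = 0.121288·0.112 + 0.006459 = 0.020043 ≈ 0.0200

0.0200


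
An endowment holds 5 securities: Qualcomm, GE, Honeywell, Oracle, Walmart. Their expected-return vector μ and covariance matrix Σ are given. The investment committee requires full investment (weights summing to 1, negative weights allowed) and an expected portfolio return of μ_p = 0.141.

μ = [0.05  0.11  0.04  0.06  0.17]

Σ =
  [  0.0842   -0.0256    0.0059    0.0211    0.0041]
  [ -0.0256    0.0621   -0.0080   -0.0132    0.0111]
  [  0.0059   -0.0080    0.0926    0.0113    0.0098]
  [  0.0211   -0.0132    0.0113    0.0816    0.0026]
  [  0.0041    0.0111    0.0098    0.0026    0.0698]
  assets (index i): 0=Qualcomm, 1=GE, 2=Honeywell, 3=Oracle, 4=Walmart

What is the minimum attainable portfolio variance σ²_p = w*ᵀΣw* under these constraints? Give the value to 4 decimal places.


x=Σ⁻¹μ = [0.8954  1.9667  0.2438  0.7241  2.0090]
y=Σ⁻¹𝟙 = [15.6689  24.7030  9.8270  10.5930  7.7035]
a=μᵀx=0.655833  b=𝟙ᵀx=5.839044  c=𝟙ᵀy=68.495526  D=ac−b²=10.827211
λ₁=(c·0.141−b)/D = (68.495526·0.141−5.839044)/10.827211 = 0.352706
λ₂=(a−b·0.141)/D = (0.655833−5.839044·0.141)/10.827211 = -0.015468
w* = 0.352706·x + -0.015468·y:
  w_0 = 0.352706·0.8954 + -0.015468·15.6689 = 0.0735  (Qualcomm)
  w_1 = 0.352706·1.9667 + -0.015468·24.7030 = 0.3116  (GE)
  w_2 = 0.352706·0.2438 + -0.015468·9.8270 = -0.0660  (Honeywell)
  w_3 = 0.352706·0.7241 + -0.015468·10.5930 = 0.0916  (Oracle)
  w_4 = 0.352706·2.0090 + -0.015468·7.7035 = 0.5894  (Walmart)
Σw_i=1.0000  μᵀw=0.1410
σ²=wᵀΣw=λ₁·μ_p+λ₂ = 0.352706·0.141 + -0.015468 = 0.034264 ≈ 0.0343

0.0343


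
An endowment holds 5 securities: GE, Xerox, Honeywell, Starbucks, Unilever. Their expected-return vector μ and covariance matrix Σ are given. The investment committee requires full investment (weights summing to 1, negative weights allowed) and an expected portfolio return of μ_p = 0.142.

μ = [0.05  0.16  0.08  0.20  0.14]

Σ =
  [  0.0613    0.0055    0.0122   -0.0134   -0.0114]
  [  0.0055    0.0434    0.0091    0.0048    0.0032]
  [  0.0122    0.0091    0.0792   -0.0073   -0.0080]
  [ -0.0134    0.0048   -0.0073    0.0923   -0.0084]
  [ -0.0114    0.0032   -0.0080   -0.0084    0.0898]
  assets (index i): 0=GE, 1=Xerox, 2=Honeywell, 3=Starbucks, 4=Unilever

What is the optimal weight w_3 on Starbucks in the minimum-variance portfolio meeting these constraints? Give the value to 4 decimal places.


p=Σ⁻¹μ = [1.2666  2.9254  0.8986  2.4448  1.9243]
q=Σ⁻¹𝟙 = [18.8931  15.5762  10.8617  15.0233  15.3522]
a=μᵀp=1.361650  b=𝟙ᵀp=9.459751  c=𝟙ᵀq=75.706488  D=ac−b²=13.598817
λ₁=(c·0.142−b)/D = (75.706488·0.142−9.459751)/13.598817 = 0.094903
λ₂=(a−b·0.142)/D = (1.361650−9.459751·0.142)/13.598817 = 0.001350
w* = 0.094903·p + 0.001350·q:
  w_0 = 0.094903·1.2666 + 0.001350·18.8931 = 0.1457  (GE)
  w_1 = 0.094903·2.9254 + 0.001350·15.5762 = 0.2987  (Xerox)
  w_2 = 0.094903·0.8986 + 0.001350·10.8617 = 0.0999  (Honeywell)
  w_3 = 0.094903·2.4448 + 0.001350·15.0233 = 0.2523  (Starbucks)
  w_4 = 0.094903·1.9243 + 0.001350·15.3522 = 0.2034  (Unilever)
Σw_i=1.0000  μᵀw=0.1420
σ²=wᵀΣw=λ₁·μ_p+λ₂ = 0.094903·0.142 + 0.001350 = 0.014827 ≈ 0.0148

0.2523


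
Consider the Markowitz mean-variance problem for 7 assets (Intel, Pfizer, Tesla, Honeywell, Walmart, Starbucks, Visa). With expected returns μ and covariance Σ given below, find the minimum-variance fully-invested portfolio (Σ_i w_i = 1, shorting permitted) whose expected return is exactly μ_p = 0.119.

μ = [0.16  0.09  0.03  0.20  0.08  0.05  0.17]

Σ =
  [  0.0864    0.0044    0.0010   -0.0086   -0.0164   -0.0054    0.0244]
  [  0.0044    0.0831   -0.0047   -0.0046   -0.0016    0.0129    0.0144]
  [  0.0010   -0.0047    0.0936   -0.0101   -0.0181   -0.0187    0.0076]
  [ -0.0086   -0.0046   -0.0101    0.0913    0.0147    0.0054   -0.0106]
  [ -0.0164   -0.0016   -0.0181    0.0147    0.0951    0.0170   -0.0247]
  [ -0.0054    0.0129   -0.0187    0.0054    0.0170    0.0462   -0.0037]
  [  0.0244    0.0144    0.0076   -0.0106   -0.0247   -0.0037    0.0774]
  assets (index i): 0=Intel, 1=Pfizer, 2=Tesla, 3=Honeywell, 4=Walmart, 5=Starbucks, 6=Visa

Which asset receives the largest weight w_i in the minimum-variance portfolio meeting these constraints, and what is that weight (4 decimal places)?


Honeywell (0.1838)

g=Σ⁻¹μ = [1.7277  0.6839  0.8497  2.4746  1.3683  0.8251  2.2561]
h=Σ⁻¹𝟙 = [12.6070  7.5550  18.4697  12.5037  13.6278  23.0411  12.8892]
a=μᵀg=1.392642  b=𝟙ᵀg=10.185354  c=𝟙ᵀh=100.693548  D=ac−b²=36.488665
λ₁=(c·0.119−b)/D = (100.693548·0.119−10.185354)/36.488665 = 0.049253
λ₂=(a−b·0.119)/D = (1.392642−10.185354·0.119)/36.488665 = 0.004949
w* = 0.049253·g + 0.004949·h:
  w_0 = 0.049253·1.7277 + 0.004949·12.6070 = 0.1475  (Intel)
  w_1 = 0.049253·0.6839 + 0.004949·7.5550 = 0.0711  (Pfizer)
  w_2 = 0.049253·0.8497 + 0.004949·18.4697 = 0.1333  (Tesla)
  w_3 = 0.049253·2.4746 + 0.004949·12.5037 = 0.1838  (Honeywell)
  w_4 = 0.049253·1.3683 + 0.004949·13.6278 = 0.1348  (Walmart)
  w_5 = 0.049253·0.8251 + 0.004949·23.0411 = 0.1547  (Starbucks)
  w_6 = 0.049253·2.2561 + 0.004949·12.8892 = 0.1749  (Visa)
Σw_i=1.0000  μᵀw=0.1190
σ²=wᵀΣw=λ₁·μ_p+λ₂ = 0.049253·0.119 + 0.004949 = 0.010810 ≈ 0.0108


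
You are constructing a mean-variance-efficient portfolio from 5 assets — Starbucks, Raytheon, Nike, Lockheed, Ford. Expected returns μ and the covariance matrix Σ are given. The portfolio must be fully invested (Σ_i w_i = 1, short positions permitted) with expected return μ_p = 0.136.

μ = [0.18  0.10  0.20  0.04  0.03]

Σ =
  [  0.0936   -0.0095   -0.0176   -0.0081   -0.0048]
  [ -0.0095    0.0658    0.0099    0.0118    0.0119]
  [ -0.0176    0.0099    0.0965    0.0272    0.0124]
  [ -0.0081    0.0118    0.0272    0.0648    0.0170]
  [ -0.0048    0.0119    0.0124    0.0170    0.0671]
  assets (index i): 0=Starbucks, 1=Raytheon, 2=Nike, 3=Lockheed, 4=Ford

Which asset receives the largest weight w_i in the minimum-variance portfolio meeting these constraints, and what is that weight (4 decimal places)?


Starbucks (0.3198)

p=Σ⁻¹μ = [2.5156  1.5826  2.4819  -0.3950  -0.0122]
q=Σ⁻¹𝟙 = [14.7563  12.7174  7.9274  9.0223  9.9525]
a=μᵀp=1.091272  b=𝟙ᵀp=6.172817  c=𝟙ᵀq=54.375890  D=ac−b²=21.235236
λ₁=(c·0.136−b)/D = (54.375890·0.136−6.172817)/21.235236 = 0.057560
λ₂=(a−b·0.136)/D = (1.091272−6.172817·0.136)/21.235236 = 0.011856
w* = 0.057560·p + 0.011856·q:
  w_0 = 0.057560·2.5156 + 0.011856·14.7563 = 0.3198  (Starbucks)
  w_1 = 0.057560·1.5826 + 0.011856·12.7174 = 0.2419  (Raytheon)
  w_2 = 0.057560·2.4819 + 0.011856·7.9274 = 0.2368  (Nike)
  w_3 = 0.057560·-0.3950 + 0.011856·9.0223 = 0.0842  (Lockheed)
  w_4 = 0.057560·-0.0122 + 0.011856·9.9525 = 0.1173  (Ford)
Σw_i=1.0000  μᵀw=0.1360
σ²=wᵀΣw=λ₁·μ_p+λ₂ = 0.057560·0.136 + 0.011856 = 0.019684 ≈ 0.0197


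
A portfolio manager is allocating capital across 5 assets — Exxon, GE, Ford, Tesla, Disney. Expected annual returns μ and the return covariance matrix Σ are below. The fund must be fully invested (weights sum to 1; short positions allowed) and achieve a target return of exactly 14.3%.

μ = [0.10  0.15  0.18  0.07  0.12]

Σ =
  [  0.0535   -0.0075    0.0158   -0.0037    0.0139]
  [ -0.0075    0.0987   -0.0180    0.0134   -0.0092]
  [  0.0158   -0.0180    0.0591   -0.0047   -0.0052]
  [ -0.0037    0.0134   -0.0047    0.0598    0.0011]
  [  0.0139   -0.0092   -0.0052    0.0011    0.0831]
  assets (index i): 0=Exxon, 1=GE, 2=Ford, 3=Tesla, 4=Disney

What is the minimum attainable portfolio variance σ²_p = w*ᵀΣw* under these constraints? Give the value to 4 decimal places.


0.0148

x=Σ⁻¹μ = [0.6634  2.3027  3.8057  0.9614  1.8134]
y=Σ⁻¹𝟙 = [12.5179  13.7801  20.1255  15.7606  12.5162]
a=μᵀx=1.381677  b=𝟙ᵀx=9.546591  c=𝟙ᵀy=74.700360  D=ac−b²=12.074396
λ₁=(c·0.143−b)/D = (74.700360·0.143−9.546591)/12.074396 = 0.094047
λ₂=(a−b·0.143)/D = (1.381677−9.546591·0.143)/12.074396 = 0.001368
w* = 0.094047·x + 0.001368·y:
  w_0 = 0.094047·0.6634 + 0.001368·12.5179 = 0.0795  (Exxon)
  w_1 = 0.094047·2.3027 + 0.001368·13.7801 = 0.2354  (GE)
  w_2 = 0.094047·3.8057 + 0.001368·20.1255 = 0.3854  (Ford)
  w_3 = 0.094047·0.9614 + 0.001368·15.7606 = 0.1120  (Tesla)
  w_4 = 0.094047·1.8134 + 0.001368·12.5162 = 0.1877  (Disney)
Σw_i=1.0000  μᵀw=0.1430
σ²=wᵀΣw=λ₁·μ_p+λ₂ = 0.094047·0.143 + 0.001368 = 0.014816 ≈ 0.0148


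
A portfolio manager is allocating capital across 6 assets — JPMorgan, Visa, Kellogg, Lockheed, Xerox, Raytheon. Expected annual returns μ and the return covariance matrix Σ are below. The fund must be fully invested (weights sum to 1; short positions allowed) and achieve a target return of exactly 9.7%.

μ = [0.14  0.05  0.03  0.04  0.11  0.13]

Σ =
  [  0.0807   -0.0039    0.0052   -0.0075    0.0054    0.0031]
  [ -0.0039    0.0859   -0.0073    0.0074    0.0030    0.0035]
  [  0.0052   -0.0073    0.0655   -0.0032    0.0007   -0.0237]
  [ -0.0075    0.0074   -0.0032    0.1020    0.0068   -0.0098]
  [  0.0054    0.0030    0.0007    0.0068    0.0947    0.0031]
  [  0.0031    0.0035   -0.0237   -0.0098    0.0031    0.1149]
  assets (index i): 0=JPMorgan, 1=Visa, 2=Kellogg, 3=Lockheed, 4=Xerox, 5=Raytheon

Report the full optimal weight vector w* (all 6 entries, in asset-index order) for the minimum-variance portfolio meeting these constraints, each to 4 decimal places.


x=Σ⁻¹μ = [1.6461  0.5977  0.8702  0.5551  0.9609  1.2697]
y=Σ⁻¹𝟙 = [11.6241  12.1679  20.8826  11.1436  8.1294  13.0575]
a=μᵀx=0.579414  b=𝟙ᵀx=5.899696  c=𝟙ᵀy=77.005083  D=ac−b²=9.811444
λ₁=(c·0.097−b)/D = (77.005083·0.097−5.899696)/9.811444 = 0.159997
λ₂=(a−b·0.097)/D = (0.579414−5.899696·0.097)/9.811444 = 0.000728
w* = 0.159997·x + 0.000728·y:
  w_0 = 0.159997·1.6461 + 0.000728·11.6241 = 0.2718  (JPMorgan)
  w_1 = 0.159997·0.5977 + 0.000728·12.1679 = 0.1045  (Visa)
  w_2 = 0.159997·0.8702 + 0.000728·20.8826 = 0.1544  (Kellogg)
  w_3 = 0.159997·0.5551 + 0.000728·11.1436 = 0.0969  (Lockheed)
  w_4 = 0.159997·0.9609 + 0.000728·8.1294 = 0.1597  (Xerox)
  w_5 = 0.159997·1.2697 + 0.000728·13.0575 = 0.2127  (Raytheon)
Σw_i=1.0000  μᵀw=0.0970
σ²=wᵀΣw=λ₁·μ_p+λ₂ = 0.159997·0.097 + 0.000728 = 0.016248 ≈ 0.0162

0.2718  0.1045  0.1544  0.0969  0.1597  0.2127


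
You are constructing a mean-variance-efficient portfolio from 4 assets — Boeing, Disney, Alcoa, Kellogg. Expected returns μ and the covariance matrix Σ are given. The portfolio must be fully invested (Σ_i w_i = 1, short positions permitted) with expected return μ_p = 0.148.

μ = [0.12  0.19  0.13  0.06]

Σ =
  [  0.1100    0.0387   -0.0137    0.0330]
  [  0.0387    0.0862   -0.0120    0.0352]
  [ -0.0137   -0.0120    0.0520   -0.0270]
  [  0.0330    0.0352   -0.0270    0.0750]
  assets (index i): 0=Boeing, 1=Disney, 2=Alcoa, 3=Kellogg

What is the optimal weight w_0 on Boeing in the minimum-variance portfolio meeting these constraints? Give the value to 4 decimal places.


0.0737

p=Σ⁻¹μ = [0.5356  2.1097  3.5751  0.8612]
q=Σ⁻¹𝟙 = [5.1196  5.5989  32.2979  20.0802]
a=μᵀp=0.981561  b=𝟙ᵀp=7.081678  c=𝟙ᵀq=63.096597  D=ac−b²=11.783013
λ₁=(c·0.148−b)/D = (63.096597·0.148−7.081678)/11.783013 = 0.191515
λ₂=(a−b·0.148)/D = (0.981561−7.081678·0.148)/11.783013 = -0.005646
w* = 0.191515·p + -0.005646·q:
  w_0 = 0.191515·0.5356 + -0.005646·5.1196 = 0.0737  (Boeing)
  w_1 = 0.191515·2.1097 + -0.005646·5.5989 = 0.3724  (Disney)
  w_2 = 0.191515·3.5751 + -0.005646·32.2979 = 0.5023  (Alcoa)
  w_3 = 0.191515·0.8612 + -0.005646·20.0802 = 0.0516  (Kellogg)
Σw_i=1.0000  μᵀw=0.1480
σ²=wᵀΣw=λ₁·μ_p+λ₂ = 0.191515·0.148 + -0.005646 = 0.022698 ≈ 0.0227


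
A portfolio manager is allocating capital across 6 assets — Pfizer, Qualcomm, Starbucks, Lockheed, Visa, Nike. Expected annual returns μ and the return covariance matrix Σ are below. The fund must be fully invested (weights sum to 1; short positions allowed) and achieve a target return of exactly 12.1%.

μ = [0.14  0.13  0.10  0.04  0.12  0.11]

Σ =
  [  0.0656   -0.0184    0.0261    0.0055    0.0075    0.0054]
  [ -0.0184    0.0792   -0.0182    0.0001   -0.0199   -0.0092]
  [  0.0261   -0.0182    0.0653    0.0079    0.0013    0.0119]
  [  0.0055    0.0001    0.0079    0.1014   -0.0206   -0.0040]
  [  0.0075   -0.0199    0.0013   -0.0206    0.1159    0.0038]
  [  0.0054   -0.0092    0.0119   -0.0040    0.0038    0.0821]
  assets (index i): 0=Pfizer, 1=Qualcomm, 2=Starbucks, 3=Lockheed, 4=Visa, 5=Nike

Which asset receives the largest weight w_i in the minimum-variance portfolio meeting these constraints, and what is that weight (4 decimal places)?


x=Σ⁻¹μ = [2.1836  2.9236  1.1410  0.5275  1.4338  1.3178]
y=Σ⁻¹𝟙 = [13.2924  23.3399  12.6856  11.2949  13.2466  12.0199]
a=μᵀx=1.137978  b=𝟙ᵀx=9.527248  c=𝟙ᵀy=85.879176  D=ac−b²=6.960151
λ₁=(c·0.121−b)/D = (85.879176·0.121−9.527248)/6.960151 = 0.124154
λ₂=(a−b·0.121)/D = (1.137978−9.527248·0.121)/6.960151 = -0.002129
w* = 0.124154·x + -0.002129·y:
  w_0 = 0.124154·2.1836 + -0.002129·13.2924 = 0.2428  (Pfizer)
  w_1 = 0.124154·2.9236 + -0.002129·23.3399 = 0.3133  (Qualcomm)
  w_2 = 0.124154·1.1410 + -0.002129·12.6856 = 0.1146  (Starbucks)
  w_3 = 0.124154·0.5275 + -0.002129·11.2949 = 0.0414  (Lockheed)
  w_4 = 0.124154·1.4338 + -0.002129·13.2466 = 0.1498  (Visa)
  w_5 = 0.124154·1.3178 + -0.002129·12.0199 = 0.1380  (Nike)
Σw_i=1.0000  μᵀw=0.1210
σ²=wᵀΣw=λ₁·μ_p+λ₂ = 0.124154·0.121 + -0.002129 = 0.012894 ≈ 0.0129

Qualcomm (0.3133)


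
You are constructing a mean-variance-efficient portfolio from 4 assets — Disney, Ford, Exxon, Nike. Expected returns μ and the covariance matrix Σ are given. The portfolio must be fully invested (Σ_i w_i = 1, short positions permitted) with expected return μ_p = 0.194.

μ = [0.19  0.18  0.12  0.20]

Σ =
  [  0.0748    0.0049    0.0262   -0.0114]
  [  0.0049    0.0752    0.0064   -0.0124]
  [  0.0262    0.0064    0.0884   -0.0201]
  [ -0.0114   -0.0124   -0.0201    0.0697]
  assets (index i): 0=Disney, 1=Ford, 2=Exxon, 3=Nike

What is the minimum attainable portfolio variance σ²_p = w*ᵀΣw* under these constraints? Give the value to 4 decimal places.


0.0214

x=Σ⁻¹μ = [2.5169  2.8019  1.3570  4.1709]
y=Σ⁻¹𝟙 = [11.6311  15.2209  11.8505  22.3749]
a=μᵀx=1.979575  b=𝟙ᵀx=10.846717  c=𝟙ᵀy=61.077439  D=ac−b²=3.256140
λ₁=(c·0.194−b)/D = (61.077439·0.194−10.846717)/3.256140 = 0.307820
λ₂=(a−b·0.194)/D = (1.979575−10.846717·0.194)/3.256140 = -0.038293
w* = 0.307820·x + -0.038293·y:
  w_0 = 0.307820·2.5169 + -0.038293·11.6311 = 0.3294  (Disney)
  w_1 = 0.307820·2.8019 + -0.038293·15.2209 = 0.2796  (Ford)
  w_2 = 0.307820·1.3570 + -0.038293·11.8505 = -0.0361  (Exxon)
  w_3 = 0.307820·4.1709 + -0.038293·22.3749 = 0.4271  (Nike)
Σw_i=1.0000  μᵀw=0.1940
σ²=wᵀΣw=λ₁·μ_p+λ₂ = 0.307820·0.194 + -0.038293 = 0.021424 ≈ 0.0214


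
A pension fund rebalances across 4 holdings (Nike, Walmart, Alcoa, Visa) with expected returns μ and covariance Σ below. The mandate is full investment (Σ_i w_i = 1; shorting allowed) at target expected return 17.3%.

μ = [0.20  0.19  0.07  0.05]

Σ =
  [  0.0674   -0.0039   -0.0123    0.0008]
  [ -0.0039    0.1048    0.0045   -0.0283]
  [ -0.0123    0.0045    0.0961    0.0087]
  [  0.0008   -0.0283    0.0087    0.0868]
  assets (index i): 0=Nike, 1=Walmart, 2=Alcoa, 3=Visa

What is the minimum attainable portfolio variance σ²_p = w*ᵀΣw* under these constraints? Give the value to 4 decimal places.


u=Σ⁻¹μ = [3.2520  2.2106  0.9349  1.1731]
v=Σ⁻¹𝟙 = [17.3996  13.7193  10.6537  14.7655]
a=μᵀu=1.194513  b=𝟙ᵀu=7.570620  c=𝟙ᵀv=56.538110  D=ac−b²=10.221212
λ₁=(c·0.173−b)/D = (56.538110·0.173−7.570620)/10.221212 = 0.216263
λ₂=(a−b·0.173)/D = (1.194513−7.570620·0.173)/10.221212 = -0.011271
w* = 0.216263·u + -0.011271·v:
  w_0 = 0.216263·3.2520 + -0.011271·17.3996 = 0.5072  (Nike)
  w_1 = 0.216263·2.2106 + -0.011271·13.7193 = 0.3234  (Walmart)
  w_2 = 0.216263·0.9349 + -0.011271·10.6537 = 0.0821  (Alcoa)
  w_3 = 0.216263·1.1731 + -0.011271·14.7655 = 0.0873  (Visa)
Σw_i=1.0000  μᵀw=0.1730
σ²=wᵀΣw=λ₁·μ_p+λ₂ = 0.216263·0.173 + -0.011271 = 0.026142 ≈ 0.0261

0.0261


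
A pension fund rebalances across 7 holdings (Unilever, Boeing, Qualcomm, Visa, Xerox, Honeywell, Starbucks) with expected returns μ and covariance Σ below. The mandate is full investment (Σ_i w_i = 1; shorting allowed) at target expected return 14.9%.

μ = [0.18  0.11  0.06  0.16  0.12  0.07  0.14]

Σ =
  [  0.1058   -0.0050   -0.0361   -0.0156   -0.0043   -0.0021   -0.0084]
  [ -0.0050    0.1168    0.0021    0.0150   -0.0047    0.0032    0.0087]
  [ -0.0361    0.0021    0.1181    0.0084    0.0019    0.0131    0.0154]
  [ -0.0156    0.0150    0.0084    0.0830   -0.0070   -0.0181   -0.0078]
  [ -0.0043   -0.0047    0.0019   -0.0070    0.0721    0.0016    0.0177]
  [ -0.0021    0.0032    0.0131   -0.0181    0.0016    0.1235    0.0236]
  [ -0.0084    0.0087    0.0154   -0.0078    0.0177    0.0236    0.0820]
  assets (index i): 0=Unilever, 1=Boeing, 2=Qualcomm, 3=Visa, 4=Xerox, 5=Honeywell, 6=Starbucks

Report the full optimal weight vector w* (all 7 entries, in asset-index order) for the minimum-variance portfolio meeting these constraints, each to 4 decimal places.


0.2822  0.0412  0.0333  0.2927  0.1493  0.0180  0.1833

u=Σ⁻¹μ = [2.5966  0.6453  0.8199  2.6275  1.7236  0.5913  1.4586]
v=Σ⁻¹𝟙 = [17.0867  6.7886  10.2990  16.6601  14.6797  7.9533  7.4181]
a=μᵀu=1.460385  b=𝟙ᵀu=10.462725  c=𝟙ᵀv=80.885435  D=ac−b²=8.655255
λ₁=(c·0.149−b)/D = (80.885435·0.149−10.462725)/8.655255 = 0.183612
λ₂=(a−b·0.149)/D = (1.460385−10.462725·0.149)/8.655255 = -0.011387
w* = 0.183612·u + -0.011387·v:
  w_0 = 0.183612·2.5966 + -0.011387·17.0867 = 0.2822  (Unilever)
  w_1 = 0.183612·0.6453 + -0.011387·6.7886 = 0.0412  (Boeing)
  w_2 = 0.183612·0.8199 + -0.011387·10.2990 = 0.0333  (Qualcomm)
  w_3 = 0.183612·2.6275 + -0.011387·16.6601 = 0.2927  (Visa)
  w_4 = 0.183612·1.7236 + -0.011387·14.6797 = 0.1493  (Xerox)
  w_5 = 0.183612·0.5913 + -0.011387·7.9533 = 0.0180  (Honeywell)
  w_6 = 0.183612·1.4586 + -0.011387·7.4181 = 0.1833  (Starbucks)
Σw_i=1.0000  μᵀw=0.1490
σ²=wᵀΣw=λ₁·μ_p+λ₂ = 0.183612·0.149 + -0.011387 = 0.015971 ≈ 0.0160


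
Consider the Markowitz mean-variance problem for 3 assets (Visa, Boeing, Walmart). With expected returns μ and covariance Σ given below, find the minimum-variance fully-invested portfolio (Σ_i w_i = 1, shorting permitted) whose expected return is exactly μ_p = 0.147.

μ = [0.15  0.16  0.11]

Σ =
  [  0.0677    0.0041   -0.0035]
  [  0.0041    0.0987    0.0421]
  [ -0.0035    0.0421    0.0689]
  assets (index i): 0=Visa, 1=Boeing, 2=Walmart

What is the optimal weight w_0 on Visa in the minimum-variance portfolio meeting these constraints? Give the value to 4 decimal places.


0.5275

p=Σ⁻¹μ = [2.2042  1.0830  1.0467]
q=Σ⁻¹𝟙 = [15.1898  4.0316  12.8220]
a=μᵀp=0.619052  b=𝟙ᵀp=4.333936  c=𝟙ᵀq=32.043332  D=ac−b²=1.053496
λ₁=(c·0.147−b)/D = (32.043332·0.147−4.333936)/1.053496 = 0.357319
λ₂=(a−b·0.147)/D = (0.619052−4.333936·0.147)/1.053496 = -0.017120
w* = 0.357319·p + -0.017120·q:
  w_0 = 0.357319·2.2042 + -0.017120·15.1898 = 0.5275  (Visa)
  w_1 = 0.357319·1.0830 + -0.017120·4.0316 = 0.3180  (Boeing)
  w_2 = 0.357319·1.0467 + -0.017120·12.8220 = 0.1545  (Walmart)
Σw_i=1.0000  μᵀw=0.1470
σ²=wᵀΣw=λ₁·μ_p+λ₂ = 0.357319·0.147 + -0.017120 = 0.035405 ≈ 0.0354


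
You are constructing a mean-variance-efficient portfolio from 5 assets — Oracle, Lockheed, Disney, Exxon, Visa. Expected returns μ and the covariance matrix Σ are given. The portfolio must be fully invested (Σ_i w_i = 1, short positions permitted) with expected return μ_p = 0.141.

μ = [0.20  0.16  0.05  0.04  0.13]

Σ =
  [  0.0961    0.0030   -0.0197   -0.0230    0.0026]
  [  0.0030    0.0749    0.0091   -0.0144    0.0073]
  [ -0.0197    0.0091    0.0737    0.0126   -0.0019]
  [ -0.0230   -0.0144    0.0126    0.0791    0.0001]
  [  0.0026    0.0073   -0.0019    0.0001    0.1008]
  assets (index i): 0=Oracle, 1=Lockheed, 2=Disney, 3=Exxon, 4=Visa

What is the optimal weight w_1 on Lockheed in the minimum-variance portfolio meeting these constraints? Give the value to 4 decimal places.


0.2834

g=Σ⁻¹μ = [2.5182  2.1093  0.8656  1.4826  1.0868]
h=Σ⁻¹𝟙 = [16.7906  13.6085  13.5531  17.8319  8.7398]
a=μᵀg=1.085000  b=𝟙ᵀg=8.062585  c=𝟙ᵀh=70.523882  D=ac−b²=11.513131
λ₁=(c·0.141−b)/D = (70.523882·0.141−8.062585)/11.513131 = 0.163403
λ₂=(a−b·0.141)/D = (1.085000−8.062585·0.141)/11.513131 = -0.004501
w* = 0.163403·g + -0.004501·h:
  w_0 = 0.163403·2.5182 + -0.004501·16.7906 = 0.3359  (Oracle)
  w_1 = 0.163403·2.1093 + -0.004501·13.6085 = 0.2834  (Lockheed)
  w_2 = 0.163403·0.8656 + -0.004501·13.5531 = 0.0804  (Disney)
  w_3 = 0.163403·1.4826 + -0.004501·17.8319 = 0.1620  (Exxon)
  w_4 = 0.163403·1.0868 + -0.004501·8.7398 = 0.1382  (Visa)
Σw_i=1.0000  μᵀw=0.1410
σ²=wᵀΣw=λ₁·μ_p+λ₂ = 0.163403·0.141 + -0.004501 = 0.018539 ≈ 0.0185


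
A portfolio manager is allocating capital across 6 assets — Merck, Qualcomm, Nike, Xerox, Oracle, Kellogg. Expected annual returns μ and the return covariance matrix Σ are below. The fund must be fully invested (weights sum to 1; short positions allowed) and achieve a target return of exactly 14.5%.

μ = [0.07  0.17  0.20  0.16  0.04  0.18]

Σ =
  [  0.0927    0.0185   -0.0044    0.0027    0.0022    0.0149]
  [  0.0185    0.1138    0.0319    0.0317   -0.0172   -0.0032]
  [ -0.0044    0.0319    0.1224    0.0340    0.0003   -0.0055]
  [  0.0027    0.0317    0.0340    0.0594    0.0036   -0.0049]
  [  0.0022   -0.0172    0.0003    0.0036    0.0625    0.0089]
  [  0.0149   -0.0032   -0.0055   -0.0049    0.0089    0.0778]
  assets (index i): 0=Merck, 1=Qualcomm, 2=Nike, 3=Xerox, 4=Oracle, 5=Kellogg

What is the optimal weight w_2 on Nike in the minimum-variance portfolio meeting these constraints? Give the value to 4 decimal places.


x=Σ⁻¹μ = [0.1895  0.7851  1.0302  1.8553  0.3880  2.4549]
y=Σ⁻¹𝟙 = [7.3692  5.9632  4.3288  10.8222  15.1799  10.9385]
a=μᵀx=1.107028  b=𝟙ᵀx=6.703045  c=𝟙ᵀy=54.601917  D=ac−b²=15.515044
λ₁=(c·0.145−b)/D = (54.601917·0.145−6.703045)/15.515044 = 0.078262
λ₂=(a−b·0.145)/D = (1.107028−6.703045·0.145)/15.515044 = 0.008707
w* = 0.078262·x + 0.008707·y:
  w_0 = 0.078262·0.1895 + 0.008707·7.3692 = 0.0790  (Merck)
  w_1 = 0.078262·0.7851 + 0.008707·5.9632 = 0.1134  (Qualcomm)
  w_2 = 0.078262·1.0302 + 0.008707·4.3288 = 0.1183  (Nike)
  w_3 = 0.078262·1.8553 + 0.008707·10.8222 = 0.2394  (Xerox)
  w_4 = 0.078262·0.3880 + 0.008707·15.1799 = 0.1625  (Oracle)
  w_5 = 0.078262·2.4549 + 0.008707·10.9385 = 0.2874  (Kellogg)
Σw_i=1.0000  μᵀw=0.1450
σ²=wᵀΣw=λ₁·μ_p+λ₂ = 0.078262·0.145 + 0.008707 = 0.020055 ≈ 0.0201

0.1183
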